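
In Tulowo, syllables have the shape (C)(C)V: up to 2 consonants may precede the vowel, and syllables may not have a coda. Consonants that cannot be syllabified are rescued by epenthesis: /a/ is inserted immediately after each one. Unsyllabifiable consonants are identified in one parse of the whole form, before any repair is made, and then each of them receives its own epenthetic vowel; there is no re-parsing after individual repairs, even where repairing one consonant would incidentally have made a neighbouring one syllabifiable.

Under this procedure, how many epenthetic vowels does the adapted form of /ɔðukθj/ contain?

3

The unsyllabifiable consonants are /k/, /θ/, /j/; each receives one epenthetic vowel.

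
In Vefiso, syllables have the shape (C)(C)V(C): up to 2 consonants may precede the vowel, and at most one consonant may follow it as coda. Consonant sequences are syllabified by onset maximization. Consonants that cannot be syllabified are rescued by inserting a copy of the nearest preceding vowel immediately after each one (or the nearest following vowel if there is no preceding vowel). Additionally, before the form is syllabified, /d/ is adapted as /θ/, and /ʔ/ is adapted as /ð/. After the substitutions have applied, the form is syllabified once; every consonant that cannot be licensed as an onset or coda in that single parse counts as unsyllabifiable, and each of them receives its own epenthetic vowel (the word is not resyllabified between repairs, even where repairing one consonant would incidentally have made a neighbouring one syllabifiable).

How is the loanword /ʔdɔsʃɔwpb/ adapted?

ðθɔsʃɔwpɔbɔ

Substitution: /ʔ/ → /ð/, /d/ → /θ/, giving /ðθɔsʃɔwpb/.
Syllabifying with onset maximization leaves /p/, /b/ stranded (at most one coda consonant is licensed; onsets may contain at most 2 consonants).
Epenthesis after each stranded consonant: /p/ → /pɔ/, /b/ → /bɔ/.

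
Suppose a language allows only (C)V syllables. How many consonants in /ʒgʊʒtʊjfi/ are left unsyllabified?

3

Syllabifying with onset maximization leaves /ʒ/, /ʒ/, /j/ stranded (no codas are permitted; onsets are limited to one consonant).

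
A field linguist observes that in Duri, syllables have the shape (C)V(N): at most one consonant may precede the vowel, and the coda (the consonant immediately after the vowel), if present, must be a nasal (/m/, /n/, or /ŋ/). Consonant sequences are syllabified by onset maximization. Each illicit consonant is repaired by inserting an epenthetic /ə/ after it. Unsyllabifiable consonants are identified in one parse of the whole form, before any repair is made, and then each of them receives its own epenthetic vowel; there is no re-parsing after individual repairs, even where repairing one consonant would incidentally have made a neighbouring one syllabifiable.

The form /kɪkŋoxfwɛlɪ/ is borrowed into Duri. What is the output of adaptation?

Under (C)V(N), the unsyllabifiable consonants are /k/, /x/, /f/ (only a nasal (/m/, /n/, or /ŋ/) is licensed in coda position; onsets are limited to one consonant).
Inserting the epenthetic vowel yields /k/ → /kə/, /x/ → /xə/, /f/ → /fə/.

kɪkəŋoxəfəwɛlɪ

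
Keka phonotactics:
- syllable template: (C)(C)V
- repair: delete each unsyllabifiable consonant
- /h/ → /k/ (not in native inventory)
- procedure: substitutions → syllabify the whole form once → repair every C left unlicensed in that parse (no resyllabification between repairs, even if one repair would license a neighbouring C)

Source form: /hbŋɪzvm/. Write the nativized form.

bŋɪ

Substitution: /h/ → /k/, giving /kbŋɪzvm/.
Syllabifying with onset maximization leaves /k/, /z/, /v/, /m/ stranded (no codas are permitted; onsets may contain at most 2 consonants).
Deleting the stranded consonants removes /k/, /z/, /v/, /m/.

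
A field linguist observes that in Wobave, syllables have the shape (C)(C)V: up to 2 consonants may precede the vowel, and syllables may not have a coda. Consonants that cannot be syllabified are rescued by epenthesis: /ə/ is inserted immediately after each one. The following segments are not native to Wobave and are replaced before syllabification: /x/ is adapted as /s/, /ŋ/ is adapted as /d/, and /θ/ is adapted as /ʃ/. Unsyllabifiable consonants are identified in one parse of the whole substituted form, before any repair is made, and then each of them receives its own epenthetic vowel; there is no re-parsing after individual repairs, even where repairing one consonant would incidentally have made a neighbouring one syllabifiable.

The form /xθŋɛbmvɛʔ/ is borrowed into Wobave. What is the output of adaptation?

səʃdɛbəmvɛʔə

Substitution: /x/ → /s/, /θ/ → /ʃ/, /ŋ/ → /d/, giving /sʃdɛbmvɛʔ/.
The consonants /s/, /b/, /ʔ/ cannot be parsed into a legal (C)(C)V syllable (no codas are permitted; onsets may contain at most 2 consonants).
Epenthesis after each stranded consonant: /s/ → /sə/, /b/ → /bə/, /ʔ/ → /ʔə/.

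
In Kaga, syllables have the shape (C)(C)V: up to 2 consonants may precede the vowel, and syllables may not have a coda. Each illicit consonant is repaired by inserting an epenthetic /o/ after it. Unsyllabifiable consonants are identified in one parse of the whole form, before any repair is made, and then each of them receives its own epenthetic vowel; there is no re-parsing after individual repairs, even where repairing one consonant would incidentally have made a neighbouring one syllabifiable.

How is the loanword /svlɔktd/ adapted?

sovlɔkotodo

Syllabifying with onset maximization leaves /s/, /k/, /t/, /d/ stranded (no codas are permitted; onsets may contain at most 2 consonants).
Each unlicensed consonant becomes the onset of a new syllable: /s/ → /so/, /k/ → /ko/, /t/ → /to/, /d/ → /do/.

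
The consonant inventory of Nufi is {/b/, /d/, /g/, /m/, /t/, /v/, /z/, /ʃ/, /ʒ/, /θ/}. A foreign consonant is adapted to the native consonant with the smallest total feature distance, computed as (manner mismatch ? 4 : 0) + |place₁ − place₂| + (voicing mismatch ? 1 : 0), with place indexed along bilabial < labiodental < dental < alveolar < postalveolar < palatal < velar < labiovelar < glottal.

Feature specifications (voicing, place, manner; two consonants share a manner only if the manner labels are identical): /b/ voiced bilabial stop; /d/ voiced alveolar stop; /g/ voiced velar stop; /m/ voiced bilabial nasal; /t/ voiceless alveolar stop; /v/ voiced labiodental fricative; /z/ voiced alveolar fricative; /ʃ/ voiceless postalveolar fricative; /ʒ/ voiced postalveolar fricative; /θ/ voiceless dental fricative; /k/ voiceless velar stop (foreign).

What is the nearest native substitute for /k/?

g

/g/ is closest: same manner (stop), place distance 0 (velar→velar), voicing differs (+1); total 1. Next closest is /t/ at distance 3.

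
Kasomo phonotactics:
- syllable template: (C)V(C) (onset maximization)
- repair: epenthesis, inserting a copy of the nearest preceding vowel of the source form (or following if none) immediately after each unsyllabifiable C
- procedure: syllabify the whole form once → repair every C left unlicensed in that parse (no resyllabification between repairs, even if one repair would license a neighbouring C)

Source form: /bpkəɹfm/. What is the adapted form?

bəpəkəɹfəmə

The consonants /b/, /p/, /f/, /m/ cannot be parsed into a legal (C)V(C) syllable (at most one coda consonant is licensed; onsets are limited to one consonant).
Epenthesis after each stranded consonant: /b/ → /bə/, /p/ → /pə/, /f/ → /fə/, /m/ → /mə/.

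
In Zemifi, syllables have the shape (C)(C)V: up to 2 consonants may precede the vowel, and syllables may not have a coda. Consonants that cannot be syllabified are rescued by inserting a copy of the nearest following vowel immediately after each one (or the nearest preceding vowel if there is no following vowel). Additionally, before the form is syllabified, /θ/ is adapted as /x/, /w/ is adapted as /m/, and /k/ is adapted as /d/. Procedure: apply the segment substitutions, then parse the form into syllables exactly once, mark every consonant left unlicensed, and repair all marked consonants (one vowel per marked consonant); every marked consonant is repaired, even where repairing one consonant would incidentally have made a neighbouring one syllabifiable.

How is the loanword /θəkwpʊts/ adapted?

Substitution: /θ/ → /x/, /k/ → /d/, /w/ → /m/, giving /xədmpʊts/.
The consonants /d/, /t/, /s/ cannot be parsed into a legal (C)(C)V syllable (no codas are permitted; onsets may contain at most 2 consonants).
Each unlicensed consonant becomes the onset of a new syllable: /d/ → /dʊ/, /t/ → /tʊ/, /s/ → /sʊ/.

xədʊmpʊtʊsʊ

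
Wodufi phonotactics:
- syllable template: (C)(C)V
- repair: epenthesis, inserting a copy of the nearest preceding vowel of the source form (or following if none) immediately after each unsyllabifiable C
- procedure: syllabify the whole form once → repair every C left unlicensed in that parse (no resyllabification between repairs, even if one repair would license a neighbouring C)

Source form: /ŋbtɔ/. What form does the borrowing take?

Syllabifying with onset maximization leaves /ŋ/ stranded (no codas are permitted; onsets may contain at most 2 consonants).
Inserting the epenthetic vowel yields /ŋ/ → /ŋɔ/.

ŋɔbtɔ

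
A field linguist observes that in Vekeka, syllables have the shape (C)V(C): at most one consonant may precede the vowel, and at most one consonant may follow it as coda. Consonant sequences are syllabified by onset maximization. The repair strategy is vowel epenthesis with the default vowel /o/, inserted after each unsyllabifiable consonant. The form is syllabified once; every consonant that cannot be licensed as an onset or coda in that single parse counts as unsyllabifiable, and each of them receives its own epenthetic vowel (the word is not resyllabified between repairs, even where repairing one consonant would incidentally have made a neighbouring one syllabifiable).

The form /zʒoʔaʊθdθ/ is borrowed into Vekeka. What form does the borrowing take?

The consonants /z/, /d/, /θ/ cannot be parsed into a legal (C)V(C) syllable (at most one coda consonant is licensed; onsets are limited to one consonant).
Each unlicensed consonant becomes the onset of a new syllable: /z/ → /zo/, /d/ → /do/, /θ/ → /θo/.

zoʒoʔaʊθdoθo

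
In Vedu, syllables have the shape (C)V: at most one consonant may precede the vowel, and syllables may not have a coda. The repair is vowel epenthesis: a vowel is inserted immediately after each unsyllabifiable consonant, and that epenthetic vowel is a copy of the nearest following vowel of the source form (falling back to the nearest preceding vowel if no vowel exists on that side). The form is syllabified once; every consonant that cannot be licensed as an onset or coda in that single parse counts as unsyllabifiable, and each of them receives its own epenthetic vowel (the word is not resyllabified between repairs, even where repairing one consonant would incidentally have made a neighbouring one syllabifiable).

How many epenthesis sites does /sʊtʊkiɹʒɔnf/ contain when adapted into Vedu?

3

The unsyllabifiable consonants are /ɹ/, /n/, /f/; each receives one epenthetic vowel.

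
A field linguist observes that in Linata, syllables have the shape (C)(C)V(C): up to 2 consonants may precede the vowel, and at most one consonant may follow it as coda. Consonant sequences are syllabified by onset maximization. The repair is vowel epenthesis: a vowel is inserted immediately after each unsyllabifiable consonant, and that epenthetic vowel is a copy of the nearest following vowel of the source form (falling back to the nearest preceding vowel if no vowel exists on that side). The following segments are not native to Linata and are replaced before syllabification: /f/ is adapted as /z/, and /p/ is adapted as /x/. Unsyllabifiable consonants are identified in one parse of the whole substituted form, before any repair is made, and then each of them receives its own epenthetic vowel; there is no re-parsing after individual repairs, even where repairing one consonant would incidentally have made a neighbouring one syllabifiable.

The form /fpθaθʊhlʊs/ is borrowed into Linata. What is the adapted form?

Substitution: /f/ → /z/, /p/ → /x/, giving /zxθaθʊhlʊs/.
The consonants /z/ cannot be parsed into a legal (C)(C)V(C) syllable (at most one coda consonant is licensed; onsets may contain at most 2 consonants).
Epenthesis after each stranded consonant: /z/ → /za/.

zaxθaθʊhlʊs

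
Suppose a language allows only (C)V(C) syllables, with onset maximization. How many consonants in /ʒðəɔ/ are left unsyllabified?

The consonants /ʒ/ cannot be parsed into a legal (C)V(C) syllable (at most one coda consonant is licensed; onsets are limited to one consonant).

1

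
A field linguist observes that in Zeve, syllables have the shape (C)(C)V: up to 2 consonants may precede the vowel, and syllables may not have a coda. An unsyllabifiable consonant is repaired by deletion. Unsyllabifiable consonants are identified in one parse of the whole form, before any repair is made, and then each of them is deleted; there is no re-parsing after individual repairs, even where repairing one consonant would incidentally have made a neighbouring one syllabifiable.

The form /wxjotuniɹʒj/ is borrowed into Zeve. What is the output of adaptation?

xjotuni

Syllabifying with onset maximization leaves /w/, /ɹ/, /ʒ/, /j/ stranded (no codas are permitted; onsets may contain at most 2 consonants).
Deleting the stranded consonants removes /w/, /ɹ/, /ʒ/, /j/.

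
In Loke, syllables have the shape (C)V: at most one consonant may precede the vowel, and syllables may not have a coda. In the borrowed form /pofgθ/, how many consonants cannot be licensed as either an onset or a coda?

3

Under (C)V, the unsyllabifiable consonants are /f/, /g/, /θ/ (no codas are permitted; onsets are limited to one consonant).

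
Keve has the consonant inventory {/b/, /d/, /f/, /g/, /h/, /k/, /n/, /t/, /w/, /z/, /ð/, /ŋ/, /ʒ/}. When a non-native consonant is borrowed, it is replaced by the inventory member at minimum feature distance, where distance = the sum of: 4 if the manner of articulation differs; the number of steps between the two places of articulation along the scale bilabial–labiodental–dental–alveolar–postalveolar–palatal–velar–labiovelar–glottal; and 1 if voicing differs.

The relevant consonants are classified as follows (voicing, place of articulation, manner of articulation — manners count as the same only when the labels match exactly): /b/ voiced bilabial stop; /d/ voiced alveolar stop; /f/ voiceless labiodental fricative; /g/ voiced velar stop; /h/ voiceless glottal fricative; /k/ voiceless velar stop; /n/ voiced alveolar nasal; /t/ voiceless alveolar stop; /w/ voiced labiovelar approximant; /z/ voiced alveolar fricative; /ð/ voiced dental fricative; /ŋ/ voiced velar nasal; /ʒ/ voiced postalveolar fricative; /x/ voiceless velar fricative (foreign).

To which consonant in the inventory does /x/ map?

h

/h/ is closest: same manner (fricative), place distance 2 (velar→glottal), same voicing; total 2. Next closest is /ʒ/ at distance 3.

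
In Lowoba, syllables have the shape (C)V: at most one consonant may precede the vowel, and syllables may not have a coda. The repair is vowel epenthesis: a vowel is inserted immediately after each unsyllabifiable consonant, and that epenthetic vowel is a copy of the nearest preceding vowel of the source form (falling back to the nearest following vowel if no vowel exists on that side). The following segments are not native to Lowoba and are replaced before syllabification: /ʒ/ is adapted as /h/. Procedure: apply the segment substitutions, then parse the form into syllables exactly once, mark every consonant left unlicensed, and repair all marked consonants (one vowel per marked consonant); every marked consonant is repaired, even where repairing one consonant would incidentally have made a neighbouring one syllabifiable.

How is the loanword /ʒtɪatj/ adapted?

hɪtɪataja

Substitution: /ʒ/ → /h/, giving /htɪatj/.
Syllabifying with onset maximization leaves /h/, /t/, /j/ stranded (no codas are permitted; onsets are limited to one consonant).
Each unlicensed consonant becomes the onset of a new syllable: /h/ → /hɪ/, /t/ → /ta/, /j/ → /ja/.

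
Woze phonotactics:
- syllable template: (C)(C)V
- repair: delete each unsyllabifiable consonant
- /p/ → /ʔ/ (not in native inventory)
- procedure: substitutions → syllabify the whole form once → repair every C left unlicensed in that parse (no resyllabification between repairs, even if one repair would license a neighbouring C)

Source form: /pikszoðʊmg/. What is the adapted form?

ʔiszoðʊ

Substitution: /p/ → /ʔ/, giving /ʔikszoðʊmg/.
The consonants /k/, /m/, /g/ cannot be parsed into a legal (C)(C)V syllable (no codas are permitted; onsets may contain at most 2 consonants).
Deleting the stranded consonants removes /k/, /m/, /g/.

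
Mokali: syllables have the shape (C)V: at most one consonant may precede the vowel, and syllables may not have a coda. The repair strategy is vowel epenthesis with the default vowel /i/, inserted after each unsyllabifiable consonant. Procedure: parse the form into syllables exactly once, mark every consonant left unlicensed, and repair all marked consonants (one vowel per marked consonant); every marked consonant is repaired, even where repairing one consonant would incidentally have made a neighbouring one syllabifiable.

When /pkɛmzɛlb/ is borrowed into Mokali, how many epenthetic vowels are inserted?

The unsyllabifiable consonants are /p/, /m/, /l/, /b/; each receives one epenthetic vowel.

4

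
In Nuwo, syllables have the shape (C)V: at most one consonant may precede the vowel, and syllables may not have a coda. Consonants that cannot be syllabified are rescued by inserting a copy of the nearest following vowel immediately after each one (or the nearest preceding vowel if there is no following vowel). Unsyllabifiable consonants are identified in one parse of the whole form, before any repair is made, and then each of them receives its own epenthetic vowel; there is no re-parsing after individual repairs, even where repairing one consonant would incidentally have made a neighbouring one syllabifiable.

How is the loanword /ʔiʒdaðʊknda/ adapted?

Syllabifying with onset maximization leaves /ʒ/, /k/, /n/ stranded (no codas are permitted; onsets are limited to one consonant).
Inserting the epenthetic vowel yields /ʒ/ → /ʒa/, /k/ → /ka/, /n/ → /na/.

ʔiʒadaðʊkanada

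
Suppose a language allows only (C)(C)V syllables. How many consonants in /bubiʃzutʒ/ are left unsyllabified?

Under (C)(C)V, the unsyllabifiable consonants are /t/, /ʒ/ (no codas are permitted; onsets may contain at most 2 consonants).

2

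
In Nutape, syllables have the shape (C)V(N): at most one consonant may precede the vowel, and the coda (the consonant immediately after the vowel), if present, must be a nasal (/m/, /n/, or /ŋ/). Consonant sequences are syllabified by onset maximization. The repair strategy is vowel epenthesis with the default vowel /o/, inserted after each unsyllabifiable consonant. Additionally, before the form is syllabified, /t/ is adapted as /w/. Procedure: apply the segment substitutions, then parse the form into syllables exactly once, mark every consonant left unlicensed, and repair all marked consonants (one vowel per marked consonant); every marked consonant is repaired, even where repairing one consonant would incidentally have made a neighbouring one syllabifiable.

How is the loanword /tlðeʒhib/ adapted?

woloðeʒohibo

Substitution: /t/ → /w/, giving /wlðeʒhib/.
Under (C)V(N), the unsyllabifiable consonants are /w/, /l/, /ʒ/, /b/ (only a nasal (/m/, /n/, or /ŋ/) is licensed in coda position; onsets are limited to one consonant).
Each unlicensed consonant becomes the onset of a new syllable: /w/ → /wo/, /l/ → /lo/, /ʒ/ → /ʒo/, /b/ → /bo/.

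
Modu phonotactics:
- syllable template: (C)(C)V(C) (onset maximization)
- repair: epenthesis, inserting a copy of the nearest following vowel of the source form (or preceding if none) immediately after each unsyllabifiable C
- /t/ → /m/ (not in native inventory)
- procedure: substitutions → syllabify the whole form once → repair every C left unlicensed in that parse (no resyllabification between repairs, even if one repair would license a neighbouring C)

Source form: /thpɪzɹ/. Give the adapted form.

mɪhpɪzɹɪ

Substitution: /t/ → /m/, giving /mhpɪzɹ/.
The consonants /m/, /ɹ/ cannot be parsed into a legal (C)(C)V(C) syllable (at most one coda consonant is licensed; onsets may contain at most 2 consonants).
Each unlicensed consonant becomes the onset of a new syllable: /m/ → /mɪ/, /ɹ/ → /ɹɪ/.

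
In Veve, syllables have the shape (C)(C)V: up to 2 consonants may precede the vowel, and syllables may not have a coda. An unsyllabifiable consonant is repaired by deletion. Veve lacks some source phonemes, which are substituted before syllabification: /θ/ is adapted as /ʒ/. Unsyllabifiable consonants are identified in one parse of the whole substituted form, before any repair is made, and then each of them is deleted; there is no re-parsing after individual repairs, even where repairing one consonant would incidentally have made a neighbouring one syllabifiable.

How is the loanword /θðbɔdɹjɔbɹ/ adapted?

Substitution: /θ/ → /ʒ/, giving /ʒðbɔdɹjɔbɹ/.
The consonants /ʒ/, /d/, /b/, /ɹ/ cannot be parsed into a legal (C)(C)V syllable (no codas are permitted; onsets may contain at most 2 consonants).
Each unlicensed consonant is deleted: /ʒ/, /d/, /b/, /ɹ/.

ðbɔɹjɔ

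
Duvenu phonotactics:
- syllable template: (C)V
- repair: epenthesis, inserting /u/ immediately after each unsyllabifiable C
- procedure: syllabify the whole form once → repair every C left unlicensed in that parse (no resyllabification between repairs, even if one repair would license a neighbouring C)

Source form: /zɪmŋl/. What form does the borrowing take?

The consonants /m/, /ŋ/, /l/ cannot be parsed into a legal (C)V syllable (no codas are permitted; onsets are limited to one consonant).
Inserting the epenthetic vowel yields /m/ → /mu/, /ŋ/ → /ŋu/, /l/ → /lu/.

zɪmuŋulu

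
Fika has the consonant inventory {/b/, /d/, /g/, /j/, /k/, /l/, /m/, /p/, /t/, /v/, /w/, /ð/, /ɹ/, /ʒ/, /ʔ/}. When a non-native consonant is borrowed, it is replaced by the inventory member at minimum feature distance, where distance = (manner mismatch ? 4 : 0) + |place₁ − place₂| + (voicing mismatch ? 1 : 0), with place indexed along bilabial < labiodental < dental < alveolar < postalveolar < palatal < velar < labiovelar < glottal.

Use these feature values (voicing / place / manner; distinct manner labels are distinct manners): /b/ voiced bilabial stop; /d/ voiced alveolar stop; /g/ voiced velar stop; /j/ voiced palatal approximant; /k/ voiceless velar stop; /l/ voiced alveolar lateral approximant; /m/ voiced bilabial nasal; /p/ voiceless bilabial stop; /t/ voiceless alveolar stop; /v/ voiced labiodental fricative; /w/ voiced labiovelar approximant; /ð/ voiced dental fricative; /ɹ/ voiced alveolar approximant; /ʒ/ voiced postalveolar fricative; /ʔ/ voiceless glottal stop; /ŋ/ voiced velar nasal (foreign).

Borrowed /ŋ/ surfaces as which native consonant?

g

/g/ is closest: manner differs (nasal→stop, +4), place distance 0 (velar→velar), same voicing; total 4. Next closest is /j/ at distance 5.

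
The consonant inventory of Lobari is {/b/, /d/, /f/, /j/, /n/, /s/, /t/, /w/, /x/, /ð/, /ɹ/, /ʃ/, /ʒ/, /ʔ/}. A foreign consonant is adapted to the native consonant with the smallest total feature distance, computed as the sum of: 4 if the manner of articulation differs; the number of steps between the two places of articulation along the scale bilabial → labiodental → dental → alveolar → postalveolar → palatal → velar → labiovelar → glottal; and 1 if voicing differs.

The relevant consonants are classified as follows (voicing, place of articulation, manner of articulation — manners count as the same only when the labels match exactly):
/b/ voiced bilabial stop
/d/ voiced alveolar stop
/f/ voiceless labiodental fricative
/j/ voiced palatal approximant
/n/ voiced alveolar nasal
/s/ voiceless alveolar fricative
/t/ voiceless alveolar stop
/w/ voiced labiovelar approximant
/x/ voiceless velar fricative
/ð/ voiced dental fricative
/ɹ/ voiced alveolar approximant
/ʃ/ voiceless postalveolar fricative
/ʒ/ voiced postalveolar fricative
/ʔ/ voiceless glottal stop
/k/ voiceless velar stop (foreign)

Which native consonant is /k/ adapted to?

/ʔ/ is closest: same manner (stop), place distance 2 (velar→glottal), same voicing; total 2. Next closest is /t/ at distance 3.

ʔ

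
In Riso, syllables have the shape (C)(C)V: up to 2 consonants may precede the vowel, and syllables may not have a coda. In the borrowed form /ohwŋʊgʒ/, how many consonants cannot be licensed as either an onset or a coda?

3

Under (C)(C)V, the unsyllabifiable consonants are /h/, /g/, /ʒ/ (no codas are permitted; onsets may contain at most 2 consonants).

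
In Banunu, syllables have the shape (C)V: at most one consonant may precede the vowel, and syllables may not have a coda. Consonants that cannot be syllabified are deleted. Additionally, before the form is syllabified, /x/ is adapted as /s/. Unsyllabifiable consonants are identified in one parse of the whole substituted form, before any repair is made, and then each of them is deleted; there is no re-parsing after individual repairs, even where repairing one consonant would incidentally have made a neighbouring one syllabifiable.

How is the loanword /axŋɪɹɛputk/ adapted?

aŋɪɹɛpu

Substitution: /x/ → /s/, giving /asŋɪɹɛputk/.
Under (C)V, the unsyllabifiable consonants are /s/, /t/, /k/ (no codas are permitted; onsets are limited to one consonant).
Each unlicensed consonant is deleted: /s/, /t/, /k/.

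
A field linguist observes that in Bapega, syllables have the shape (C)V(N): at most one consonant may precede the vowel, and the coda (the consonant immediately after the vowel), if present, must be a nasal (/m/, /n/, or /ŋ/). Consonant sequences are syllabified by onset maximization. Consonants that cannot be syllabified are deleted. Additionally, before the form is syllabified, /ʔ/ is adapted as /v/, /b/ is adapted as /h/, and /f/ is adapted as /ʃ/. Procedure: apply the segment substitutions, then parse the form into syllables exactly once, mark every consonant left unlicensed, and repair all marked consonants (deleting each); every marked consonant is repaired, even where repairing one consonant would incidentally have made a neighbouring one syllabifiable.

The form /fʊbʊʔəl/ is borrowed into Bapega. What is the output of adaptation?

Substitution: /f/ → /ʃ/, /b/ → /h/, /ʔ/ → /v/, giving /ʃʊhʊvəl/.
Under (C)V(N), the unsyllabifiable consonants are /l/ (only a nasal (/m/, /n/, or /ŋ/) is licensed in coda position; onsets are limited to one consonant).
Deleting the stranded consonants removes /l/.

ʃʊhʊvə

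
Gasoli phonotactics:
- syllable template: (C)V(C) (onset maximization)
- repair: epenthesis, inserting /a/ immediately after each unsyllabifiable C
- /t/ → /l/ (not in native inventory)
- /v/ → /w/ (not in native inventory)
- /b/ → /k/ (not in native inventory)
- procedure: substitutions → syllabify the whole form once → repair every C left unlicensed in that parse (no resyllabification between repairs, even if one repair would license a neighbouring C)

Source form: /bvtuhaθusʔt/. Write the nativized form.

kawaluhaθusʔala

Substitution: /b/ → /k/, /v/ → /w/, /t/ → /l/, giving /kwluhaθusʔl/.
Syllabifying with onset maximization leaves /k/, /w/, /ʔ/, /l/ stranded (at most one coda consonant is licensed; onsets are limited to one consonant).
Epenthesis after each stranded consonant: /k/ → /ka/, /w/ → /wa/, /ʔ/ → /ʔa/, /l/ → /la/.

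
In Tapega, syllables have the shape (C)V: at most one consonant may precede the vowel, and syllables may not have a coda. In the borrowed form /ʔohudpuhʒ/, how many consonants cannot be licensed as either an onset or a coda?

Syllabifying with onset maximization leaves /d/, /h/, /ʒ/ stranded (no codas are permitted; onsets are limited to one consonant).

3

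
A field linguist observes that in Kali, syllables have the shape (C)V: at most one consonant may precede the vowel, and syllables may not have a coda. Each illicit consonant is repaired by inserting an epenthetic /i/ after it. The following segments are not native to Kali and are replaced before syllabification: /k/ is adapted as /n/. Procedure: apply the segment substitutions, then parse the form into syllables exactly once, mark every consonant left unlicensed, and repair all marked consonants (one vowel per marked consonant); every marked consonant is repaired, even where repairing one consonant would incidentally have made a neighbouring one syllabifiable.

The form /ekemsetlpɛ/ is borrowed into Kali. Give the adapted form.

Substitution: /k/ → /n/, giving /enemsetlpɛ/.
The consonants /m/, /t/, /l/ cannot be parsed into a legal (C)V syllable (no codas are permitted; onsets are limited to one consonant).
Inserting the epenthetic vowel yields /m/ → /mi/, /t/ → /ti/, /l/ → /li/.

enemisetilipɛ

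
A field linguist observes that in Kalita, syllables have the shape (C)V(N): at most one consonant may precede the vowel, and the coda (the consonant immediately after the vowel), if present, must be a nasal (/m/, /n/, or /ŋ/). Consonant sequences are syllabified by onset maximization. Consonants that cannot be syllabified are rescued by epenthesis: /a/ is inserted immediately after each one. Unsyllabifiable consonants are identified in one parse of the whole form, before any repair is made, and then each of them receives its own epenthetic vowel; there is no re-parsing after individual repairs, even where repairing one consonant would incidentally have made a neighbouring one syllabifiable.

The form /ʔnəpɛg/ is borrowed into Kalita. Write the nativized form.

ʔanəpɛga

Under (C)V(N), the unsyllabifiable consonants are /ʔ/, /g/ (only a nasal (/m/, /n/, or /ŋ/) is licensed in coda position; onsets are limited to one consonant).
Epenthesis after each stranded consonant: /ʔ/ → /ʔa/, /g/ → /ga/.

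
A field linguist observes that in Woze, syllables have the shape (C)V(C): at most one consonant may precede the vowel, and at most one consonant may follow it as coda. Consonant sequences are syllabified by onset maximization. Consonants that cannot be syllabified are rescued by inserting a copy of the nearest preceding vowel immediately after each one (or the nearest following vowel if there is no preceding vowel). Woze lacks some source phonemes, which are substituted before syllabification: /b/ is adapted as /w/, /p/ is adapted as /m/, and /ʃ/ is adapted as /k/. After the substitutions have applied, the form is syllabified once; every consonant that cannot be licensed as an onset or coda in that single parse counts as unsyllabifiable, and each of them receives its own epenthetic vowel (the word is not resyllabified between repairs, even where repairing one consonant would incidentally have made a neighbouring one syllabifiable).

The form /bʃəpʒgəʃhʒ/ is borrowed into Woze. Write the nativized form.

wəkəmʒəgəkhəʒə

Substitution: /b/ → /w/, /ʃ/ → /k/, /p/ → /m/, giving /wkəmʒgəkhʒ/.
Under (C)V(C), the unsyllabifiable consonants are /w/, /ʒ/, /h/, /ʒ/ (at most one coda consonant is licensed; onsets are limited to one consonant).
Each unlicensed consonant becomes the onset of a new syllable: /w/ → /wə/, /ʒ/ → /ʒə/, /h/ → /hə/, /ʒ/ → /ʒə/.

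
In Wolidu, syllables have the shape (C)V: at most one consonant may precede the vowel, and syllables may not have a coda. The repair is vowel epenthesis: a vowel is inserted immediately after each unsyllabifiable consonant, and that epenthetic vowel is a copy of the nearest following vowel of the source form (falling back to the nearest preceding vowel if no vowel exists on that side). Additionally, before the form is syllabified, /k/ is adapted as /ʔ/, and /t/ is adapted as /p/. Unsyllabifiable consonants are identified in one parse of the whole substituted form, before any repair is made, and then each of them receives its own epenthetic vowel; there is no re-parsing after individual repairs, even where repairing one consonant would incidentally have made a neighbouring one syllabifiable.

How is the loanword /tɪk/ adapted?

pɪʔɪ

Substitution: /t/ → /p/, /k/ → /ʔ/, giving /pɪʔ/.
Under (C)V, the unsyllabifiable consonants are /ʔ/ (no codas are permitted; onsets are limited to one consonant).
Epenthesis after each stranded consonant: /ʔ/ → /ʔɪ/.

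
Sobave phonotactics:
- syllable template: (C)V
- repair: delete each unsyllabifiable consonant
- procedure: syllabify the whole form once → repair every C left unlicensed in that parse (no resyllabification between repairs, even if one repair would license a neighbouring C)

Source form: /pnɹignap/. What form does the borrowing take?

The consonants /p/, /n/, /g/, /p/ cannot be parsed into a legal (C)V syllable (no codas are permitted; onsets are limited to one consonant).
Deleting the stranded consonants removes /p/, /n/, /g/, /p/.

ɹina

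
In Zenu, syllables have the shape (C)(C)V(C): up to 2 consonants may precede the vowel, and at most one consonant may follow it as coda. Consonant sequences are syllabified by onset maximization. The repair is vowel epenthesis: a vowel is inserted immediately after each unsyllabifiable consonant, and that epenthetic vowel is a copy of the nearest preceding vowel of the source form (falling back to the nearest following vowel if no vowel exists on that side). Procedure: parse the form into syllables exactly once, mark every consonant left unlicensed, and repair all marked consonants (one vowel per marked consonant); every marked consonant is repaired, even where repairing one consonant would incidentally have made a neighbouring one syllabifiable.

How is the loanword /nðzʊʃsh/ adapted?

nʊðzʊʃsʊhʊ

Syllabifying with onset maximization leaves /n/, /s/, /h/ stranded (at most one coda consonant is licensed; onsets may contain at most 2 consonants).
Each unlicensed consonant becomes the onset of a new syllable: /n/ → /nʊ/, /s/ → /sʊ/, /h/ → /hʊ/.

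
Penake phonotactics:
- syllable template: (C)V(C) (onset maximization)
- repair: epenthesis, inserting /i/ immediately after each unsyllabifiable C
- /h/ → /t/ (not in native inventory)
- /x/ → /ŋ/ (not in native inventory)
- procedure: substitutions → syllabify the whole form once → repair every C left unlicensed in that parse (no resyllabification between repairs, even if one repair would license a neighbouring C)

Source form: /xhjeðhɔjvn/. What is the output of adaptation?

Substitution: /x/ → /ŋ/, /h/ → /t/, giving /ŋtjeðtɔjvn/.
Syllabifying with onset maximization leaves /ŋ/, /t/, /v/, /n/ stranded (at most one coda consonant is licensed; onsets are limited to one consonant).
Inserting the epenthetic vowel yields /ŋ/ → /ŋi/, /t/ → /ti/, /v/ → /vi/, /n/ → /ni/.

ŋitijeðtɔjvini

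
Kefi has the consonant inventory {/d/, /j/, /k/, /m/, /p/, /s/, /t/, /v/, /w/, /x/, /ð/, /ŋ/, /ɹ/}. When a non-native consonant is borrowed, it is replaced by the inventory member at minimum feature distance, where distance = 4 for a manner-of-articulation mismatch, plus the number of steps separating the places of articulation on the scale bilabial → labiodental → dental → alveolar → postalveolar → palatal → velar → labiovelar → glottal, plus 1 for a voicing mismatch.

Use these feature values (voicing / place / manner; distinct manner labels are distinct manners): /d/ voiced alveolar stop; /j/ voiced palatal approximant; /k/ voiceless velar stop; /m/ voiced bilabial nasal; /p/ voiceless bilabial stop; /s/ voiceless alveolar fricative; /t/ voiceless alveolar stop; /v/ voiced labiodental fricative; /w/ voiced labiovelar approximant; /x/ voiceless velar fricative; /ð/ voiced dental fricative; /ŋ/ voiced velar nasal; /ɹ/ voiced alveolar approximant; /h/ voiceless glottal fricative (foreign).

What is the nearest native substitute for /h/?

x

/x/ is closest: same manner (fricative), place distance 2 (glottal→velar), same voicing; total 2. Next closest is /s/ at distance 5.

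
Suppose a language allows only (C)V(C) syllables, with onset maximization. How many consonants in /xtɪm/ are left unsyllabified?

1

The consonants /x/ cannot be parsed into a legal (C)V(C) syllable (at most one coda consonant is licensed; onsets are limited to one consonant).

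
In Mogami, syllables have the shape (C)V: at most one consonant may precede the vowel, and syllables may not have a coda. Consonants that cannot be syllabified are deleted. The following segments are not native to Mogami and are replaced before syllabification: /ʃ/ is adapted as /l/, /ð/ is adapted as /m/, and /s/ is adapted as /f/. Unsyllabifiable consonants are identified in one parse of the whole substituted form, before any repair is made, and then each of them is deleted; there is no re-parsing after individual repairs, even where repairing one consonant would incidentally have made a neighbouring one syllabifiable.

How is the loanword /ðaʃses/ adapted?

Substitution: /ð/ → /m/, /ʃ/ → /l/, /s/ → /f/, giving /malfef/.
The consonants /l/, /f/ cannot be parsed into a legal (C)V syllable (no codas are permitted; onsets are limited to one consonant).
Each unlicensed consonant is deleted: /l/, /f/.

mafe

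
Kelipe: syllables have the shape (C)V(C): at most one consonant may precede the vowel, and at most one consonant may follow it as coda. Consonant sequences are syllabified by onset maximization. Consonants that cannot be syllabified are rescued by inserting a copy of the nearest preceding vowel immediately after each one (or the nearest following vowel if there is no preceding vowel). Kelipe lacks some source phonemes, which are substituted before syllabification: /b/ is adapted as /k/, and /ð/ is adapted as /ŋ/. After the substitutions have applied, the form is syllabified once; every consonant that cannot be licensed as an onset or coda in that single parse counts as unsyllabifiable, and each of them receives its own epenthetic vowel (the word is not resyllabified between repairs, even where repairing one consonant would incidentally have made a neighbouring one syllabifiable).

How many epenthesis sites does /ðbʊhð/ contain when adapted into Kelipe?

After substitution the input is /ŋkʊhŋ/.
The unsyllabifiable consonants are /ŋ/, /ŋ/; each receives one epenthetic vowel.

2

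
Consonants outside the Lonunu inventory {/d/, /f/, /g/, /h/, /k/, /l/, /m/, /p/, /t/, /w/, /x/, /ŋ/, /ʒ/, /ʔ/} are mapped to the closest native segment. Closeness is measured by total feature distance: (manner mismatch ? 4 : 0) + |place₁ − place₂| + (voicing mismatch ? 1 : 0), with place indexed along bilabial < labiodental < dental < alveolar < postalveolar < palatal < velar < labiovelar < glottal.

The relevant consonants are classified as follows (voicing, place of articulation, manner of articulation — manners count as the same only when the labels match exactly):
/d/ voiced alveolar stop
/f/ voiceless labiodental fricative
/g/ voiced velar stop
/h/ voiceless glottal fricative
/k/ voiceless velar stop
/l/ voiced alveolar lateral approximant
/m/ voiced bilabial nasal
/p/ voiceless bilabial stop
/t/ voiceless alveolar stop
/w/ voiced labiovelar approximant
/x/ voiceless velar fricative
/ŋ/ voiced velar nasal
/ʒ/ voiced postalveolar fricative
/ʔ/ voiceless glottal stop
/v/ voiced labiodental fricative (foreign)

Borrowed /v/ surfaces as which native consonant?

/f/ is closest: same manner (fricative), place distance 0 (labiodental→labiodental), voicing differs (+1); total 1. Next closest is /ʒ/ at distance 3.

f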